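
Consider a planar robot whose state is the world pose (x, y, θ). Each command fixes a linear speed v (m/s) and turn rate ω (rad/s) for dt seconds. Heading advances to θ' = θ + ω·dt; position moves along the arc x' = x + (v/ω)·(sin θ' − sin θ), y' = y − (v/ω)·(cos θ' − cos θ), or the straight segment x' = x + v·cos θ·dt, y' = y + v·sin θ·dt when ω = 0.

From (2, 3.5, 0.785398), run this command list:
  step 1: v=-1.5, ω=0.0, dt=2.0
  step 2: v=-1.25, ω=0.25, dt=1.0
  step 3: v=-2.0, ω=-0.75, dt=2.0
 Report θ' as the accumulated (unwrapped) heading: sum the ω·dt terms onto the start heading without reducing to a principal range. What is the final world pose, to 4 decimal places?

step 1: θ'=0.7854 (straight) → pose (-0.1213, 1.3787, 0.7854)
step 2: θ'=1.0354 (R=-5.0000) → pose (-0.8861, 0.3941, 1.0354)
step 3: θ'=-0.4646 (R=2.6667) → pose (-4.3745, -0.6294, -0.4646)

(-4.3745, -0.6294, -0.4646)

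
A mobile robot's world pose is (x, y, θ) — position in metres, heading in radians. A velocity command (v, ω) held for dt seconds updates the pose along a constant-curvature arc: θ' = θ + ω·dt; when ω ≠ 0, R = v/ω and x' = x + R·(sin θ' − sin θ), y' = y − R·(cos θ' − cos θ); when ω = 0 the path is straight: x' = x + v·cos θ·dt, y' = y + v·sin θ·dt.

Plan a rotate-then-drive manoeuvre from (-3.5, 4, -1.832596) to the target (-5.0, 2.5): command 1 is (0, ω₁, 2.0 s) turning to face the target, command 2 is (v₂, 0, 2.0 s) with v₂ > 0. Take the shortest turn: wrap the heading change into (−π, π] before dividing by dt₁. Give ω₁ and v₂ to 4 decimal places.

heading to target = atan2(2.5−4, -5−-3.5) = -2.3562
Δθ = wrap(-2.3562 − -1.8326) = -0.5236; ω₁ = Δθ/dt₁ = -0.2618
distance = √((-5−-3.5)² + (2.5−4)²) = 2.1213; v₂ = distance/dt₂ = 1.0607

ω₁ = -0.2618, v₂ = 1.0607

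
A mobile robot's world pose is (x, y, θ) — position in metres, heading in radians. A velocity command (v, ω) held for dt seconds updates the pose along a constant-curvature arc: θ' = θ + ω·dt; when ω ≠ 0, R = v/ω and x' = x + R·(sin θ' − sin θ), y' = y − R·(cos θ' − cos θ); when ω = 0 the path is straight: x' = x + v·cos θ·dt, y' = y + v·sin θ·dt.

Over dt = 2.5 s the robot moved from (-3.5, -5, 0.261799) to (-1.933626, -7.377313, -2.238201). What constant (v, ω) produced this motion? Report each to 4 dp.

Δθ = -2.238201 − 0.261799 = -2.500000
ω = Δθ/dt = -2.500000/2.5 = -1.0000
R = −Δy/(cos θ' − cos θ) = -1.5000
v = R·ω = -1.5000·-1.0000 = 1.5000

v = 1.5000, ω = -1.0000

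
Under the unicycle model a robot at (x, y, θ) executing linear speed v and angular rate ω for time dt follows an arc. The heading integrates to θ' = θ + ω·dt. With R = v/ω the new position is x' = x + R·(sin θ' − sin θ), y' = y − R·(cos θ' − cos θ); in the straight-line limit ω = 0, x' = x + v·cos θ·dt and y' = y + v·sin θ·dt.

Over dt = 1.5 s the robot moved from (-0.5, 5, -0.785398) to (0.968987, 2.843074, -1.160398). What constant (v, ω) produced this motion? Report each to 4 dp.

v = 1.7500, ω = -0.2500

Δθ = -1.160398 − -0.785398 = -0.375000
ω = Δθ/dt = -0.375000/1.5 = -0.2500
R = −Δy/(cos θ' − cos θ) = -7.0000
v = R·ω = -7.0000·-0.2500 = 1.7500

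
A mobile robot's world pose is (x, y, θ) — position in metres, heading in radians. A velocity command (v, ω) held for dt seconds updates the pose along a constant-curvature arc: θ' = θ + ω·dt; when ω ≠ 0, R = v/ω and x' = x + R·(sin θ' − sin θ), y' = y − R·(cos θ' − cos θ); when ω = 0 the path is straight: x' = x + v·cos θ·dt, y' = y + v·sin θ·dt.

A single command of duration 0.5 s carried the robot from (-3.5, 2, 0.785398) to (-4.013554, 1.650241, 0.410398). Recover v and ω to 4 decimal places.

Δθ = 0.410398 − 0.785398 = -0.375000
ω = Δθ/dt = -0.375000/0.5 = -0.7500
R = Δx/(sin θ' − sin θ) = 1.6667
v = R·ω = 1.6667·-0.7500 = -1.2500

v = -1.2500, ω = -0.7500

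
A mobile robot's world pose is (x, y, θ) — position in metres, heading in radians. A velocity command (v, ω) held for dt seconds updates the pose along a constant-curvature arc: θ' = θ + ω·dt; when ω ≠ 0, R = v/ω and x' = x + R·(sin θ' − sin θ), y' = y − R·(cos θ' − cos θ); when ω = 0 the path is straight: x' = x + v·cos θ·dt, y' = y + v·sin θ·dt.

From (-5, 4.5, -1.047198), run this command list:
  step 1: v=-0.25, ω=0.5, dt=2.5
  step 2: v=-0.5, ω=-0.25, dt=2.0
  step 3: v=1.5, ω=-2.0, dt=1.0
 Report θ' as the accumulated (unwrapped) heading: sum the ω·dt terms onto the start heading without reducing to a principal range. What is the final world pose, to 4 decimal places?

step 1: θ'=0.2028 (R=-0.5000) → pose (-5.5337, 4.7398, 0.2028)
step 2: θ'=-0.2972 (R=2.0000) → pose (-6.5222, 4.7864, -0.2972)
step 3: θ'=-2.2972 (R=-0.7500) → pose (-6.1812, 3.5712, -2.2972)

(-6.1812, 3.5712, -2.2972)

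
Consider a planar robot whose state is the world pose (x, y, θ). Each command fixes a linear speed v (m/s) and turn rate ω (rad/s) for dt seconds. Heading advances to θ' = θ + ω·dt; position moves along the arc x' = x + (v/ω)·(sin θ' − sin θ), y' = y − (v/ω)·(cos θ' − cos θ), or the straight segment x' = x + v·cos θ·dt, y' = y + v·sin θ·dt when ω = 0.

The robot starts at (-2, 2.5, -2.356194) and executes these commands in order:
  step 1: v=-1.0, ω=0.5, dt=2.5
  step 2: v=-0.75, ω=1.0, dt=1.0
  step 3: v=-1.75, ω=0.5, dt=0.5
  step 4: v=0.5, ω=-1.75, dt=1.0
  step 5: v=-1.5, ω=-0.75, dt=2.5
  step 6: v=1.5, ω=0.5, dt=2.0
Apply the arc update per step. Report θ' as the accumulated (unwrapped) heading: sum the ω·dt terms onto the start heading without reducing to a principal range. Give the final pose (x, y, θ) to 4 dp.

(-2.9380, 6.2664, -2.4812)

step 1: θ'=-1.1062 (R=-2.0000) → pose (-1.6262, 4.8103, -1.1062)
step 2: θ'=-0.1062 (R=-0.7500) → pose (-2.2172, 5.2201, -0.1062)
step 3: θ'=0.1438 (R=-3.5000) → pose (-3.0898, 5.2037, 0.1438)
step 4: θ'=-1.6062 (R=-0.2857) → pose (-2.7633, 4.9108, -1.6062)
step 5: θ'=-3.4812 (R=2.0000) → pose (-0.0983, 6.7258, -3.4812)
step 6: θ'=-2.4812 (R=3.0000) → pose (-2.9380, 6.2664, -2.4812)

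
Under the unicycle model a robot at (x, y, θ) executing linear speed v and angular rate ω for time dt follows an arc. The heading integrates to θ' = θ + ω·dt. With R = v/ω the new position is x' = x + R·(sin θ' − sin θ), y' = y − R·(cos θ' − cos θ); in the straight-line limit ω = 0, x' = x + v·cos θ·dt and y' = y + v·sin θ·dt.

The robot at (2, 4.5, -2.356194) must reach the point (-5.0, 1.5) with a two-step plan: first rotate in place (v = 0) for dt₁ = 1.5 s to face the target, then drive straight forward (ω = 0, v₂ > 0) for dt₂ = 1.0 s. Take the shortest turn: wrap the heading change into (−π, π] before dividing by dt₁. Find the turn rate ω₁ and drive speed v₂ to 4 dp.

ω₁ = -0.2537, v₂ = 7.6158

heading to target = atan2(1.5−4.5, -5−2) = -2.7367
Δθ = wrap(-2.7367 − -2.3562) = -0.3805; ω₁ = Δθ/dt₁ = -0.2537
distance = √((-5−2)² + (1.5−4.5)²) = 7.6158; v₂ = distance/dt₂ = 7.6158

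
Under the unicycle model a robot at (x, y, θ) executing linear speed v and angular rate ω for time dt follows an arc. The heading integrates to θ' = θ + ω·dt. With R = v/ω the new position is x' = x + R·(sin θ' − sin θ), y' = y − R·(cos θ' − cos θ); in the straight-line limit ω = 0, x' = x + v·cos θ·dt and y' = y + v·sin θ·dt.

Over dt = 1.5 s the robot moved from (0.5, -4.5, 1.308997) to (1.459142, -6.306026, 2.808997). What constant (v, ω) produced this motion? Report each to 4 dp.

v = -1.5000, ω = 1.0000

Δθ = 2.808997 − 1.308997 = 1.500000
ω = Δθ/dt = 1.500000/1.5 = 1.0000
R = −Δy/(cos θ' − cos θ) = -1.5000
v = R·ω = -1.5000·1.0000 = -1.5000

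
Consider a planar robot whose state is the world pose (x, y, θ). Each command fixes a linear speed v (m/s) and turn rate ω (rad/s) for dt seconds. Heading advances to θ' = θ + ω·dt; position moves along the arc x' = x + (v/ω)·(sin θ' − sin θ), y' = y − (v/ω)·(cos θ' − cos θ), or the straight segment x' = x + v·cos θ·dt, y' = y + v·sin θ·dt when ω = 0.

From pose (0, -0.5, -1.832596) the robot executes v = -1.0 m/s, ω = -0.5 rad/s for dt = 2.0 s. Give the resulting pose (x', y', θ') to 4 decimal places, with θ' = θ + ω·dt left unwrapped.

(1.3236, 0.8876, -2.8326)

θ' = -1.8326 + -0.5·2.0 = -2.8326
R = v/ω = -1.0/-0.5 = 2.0000
x' = 0 + 2.0000·(sin -2.8326 − sin -1.8326) = 1.3236
y' = -0.5 − 2.0000·(cos -2.8326 − cos -1.8326) = 0.8876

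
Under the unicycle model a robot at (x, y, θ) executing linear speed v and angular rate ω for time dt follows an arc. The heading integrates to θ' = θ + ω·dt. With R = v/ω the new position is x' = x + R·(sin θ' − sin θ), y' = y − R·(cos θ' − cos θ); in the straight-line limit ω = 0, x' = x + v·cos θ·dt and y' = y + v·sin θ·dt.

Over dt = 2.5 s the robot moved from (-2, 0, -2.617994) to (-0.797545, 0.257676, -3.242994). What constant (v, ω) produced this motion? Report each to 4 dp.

v = -0.5000, ω = -0.2500

Δθ = -3.242994 − -2.617994 = -0.625000
ω = Δθ/dt = -0.625000/2.5 = -0.2500
R = Δx/(sin θ' − sin θ) = 2.0000
v = R·ω = 2.0000·-0.2500 = -0.5000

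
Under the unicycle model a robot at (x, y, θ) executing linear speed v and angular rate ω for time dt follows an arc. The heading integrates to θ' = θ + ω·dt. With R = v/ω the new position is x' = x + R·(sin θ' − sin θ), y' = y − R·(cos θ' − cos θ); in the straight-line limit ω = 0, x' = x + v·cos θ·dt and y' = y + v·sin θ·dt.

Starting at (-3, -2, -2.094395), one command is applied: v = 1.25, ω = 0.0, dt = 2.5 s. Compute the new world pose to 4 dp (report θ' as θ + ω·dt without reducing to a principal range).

θ' = -2.0944 + 0.0·2.5 = -2.0944
ω = 0 → straight: x' = -3 + 1.25·cos(-2.0944)·2.5 = -4.5625
y' = -2 + 1.25·sin(-2.0944)·2.5 = -4.7063

(-4.5625, -4.7063, -2.0944)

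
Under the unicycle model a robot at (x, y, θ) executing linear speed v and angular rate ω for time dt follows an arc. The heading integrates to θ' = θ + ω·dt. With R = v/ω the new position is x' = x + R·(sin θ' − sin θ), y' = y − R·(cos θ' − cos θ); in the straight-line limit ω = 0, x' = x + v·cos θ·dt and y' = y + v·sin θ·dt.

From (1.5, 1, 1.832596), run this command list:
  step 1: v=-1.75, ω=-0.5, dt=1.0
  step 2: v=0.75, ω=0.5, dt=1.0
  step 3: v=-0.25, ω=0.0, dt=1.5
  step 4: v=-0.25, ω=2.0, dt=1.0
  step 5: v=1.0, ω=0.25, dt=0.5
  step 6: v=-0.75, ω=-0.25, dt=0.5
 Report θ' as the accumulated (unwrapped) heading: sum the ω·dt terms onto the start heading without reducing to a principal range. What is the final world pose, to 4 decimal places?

(1.7180, -0.5012, 3.8326)

step 1: θ'=1.3326 (R=3.5000) → pose (1.5204, -0.7317, 1.3326)
step 2: θ'=1.8326 (R=1.5000) → pose (1.5117, 0.0105, 1.8326)
step 3: θ'=1.8326 (straight) → pose (1.6087, -0.3518, 1.8326)
step 4: θ'=3.8326 (R=-0.1250) → pose (1.8091, -0.4157, 3.8326)
step 5: θ'=3.9576 (R=4.0000) → pose (1.4447, -0.7576, 3.9576)
step 6: θ'=3.8326 (R=3.0000) → pose (1.7180, -0.5012, 3.8326)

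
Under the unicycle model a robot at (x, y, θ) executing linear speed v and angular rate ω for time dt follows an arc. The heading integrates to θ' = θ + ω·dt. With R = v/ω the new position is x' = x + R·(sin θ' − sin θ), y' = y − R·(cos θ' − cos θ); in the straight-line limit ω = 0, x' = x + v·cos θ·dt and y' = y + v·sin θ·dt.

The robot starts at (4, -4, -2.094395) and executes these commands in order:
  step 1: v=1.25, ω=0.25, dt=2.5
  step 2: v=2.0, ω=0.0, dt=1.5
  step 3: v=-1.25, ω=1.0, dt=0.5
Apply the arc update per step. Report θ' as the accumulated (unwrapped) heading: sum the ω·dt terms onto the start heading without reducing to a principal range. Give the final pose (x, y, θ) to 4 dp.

(3.4466, -9.4100, -0.9694)

step 1: θ'=-1.4694 (R=5.0000) → pose (3.3558, -7.0061, -1.4694)
step 2: θ'=-1.4694 (straight) → pose (3.6595, -9.9907, -1.4694)
step 3: θ'=-0.9694 (R=-1.2500) → pose (3.4466, -9.4100, -0.9694)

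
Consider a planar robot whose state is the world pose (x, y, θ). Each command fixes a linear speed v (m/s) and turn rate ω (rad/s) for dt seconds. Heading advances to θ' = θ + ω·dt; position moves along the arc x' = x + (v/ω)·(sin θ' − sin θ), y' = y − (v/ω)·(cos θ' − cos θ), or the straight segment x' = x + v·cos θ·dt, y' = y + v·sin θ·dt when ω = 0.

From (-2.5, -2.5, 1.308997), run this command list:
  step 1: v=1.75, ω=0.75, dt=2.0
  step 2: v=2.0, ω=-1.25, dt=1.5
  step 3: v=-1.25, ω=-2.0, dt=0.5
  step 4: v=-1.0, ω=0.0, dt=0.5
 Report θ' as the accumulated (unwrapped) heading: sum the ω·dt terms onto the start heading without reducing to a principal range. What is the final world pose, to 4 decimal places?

step 1: θ'=2.8090 (R=2.3333) → pose (-3.9920, 0.3094, 2.8090)
step 2: θ'=0.9340 (R=-1.6000) → pose (-4.7560, 2.7731, 0.9340)
step 3: θ'=-0.0660 (R=0.6250) → pose (-5.2997, 2.5211, -0.0660)
step 4: θ'=-0.0660 (straight) → pose (-5.7986, 2.5541, -0.0660)

(-5.7986, 2.5541, -0.0660)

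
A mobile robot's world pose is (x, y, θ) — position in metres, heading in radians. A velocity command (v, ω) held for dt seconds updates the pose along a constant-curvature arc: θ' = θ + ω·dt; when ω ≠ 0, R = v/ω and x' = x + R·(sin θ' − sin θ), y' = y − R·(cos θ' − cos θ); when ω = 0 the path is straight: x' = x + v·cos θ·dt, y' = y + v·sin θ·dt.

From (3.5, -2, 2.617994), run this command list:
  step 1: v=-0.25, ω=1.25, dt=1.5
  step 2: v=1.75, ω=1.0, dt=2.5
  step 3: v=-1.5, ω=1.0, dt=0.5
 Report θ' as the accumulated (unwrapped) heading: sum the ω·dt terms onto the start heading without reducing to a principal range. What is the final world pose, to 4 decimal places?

step 1: θ'=4.4930 (R=-0.2000) → pose (3.7952, -1.8703, 4.4930)
step 2: θ'=6.9930 (R=1.7500) → pose (6.6437, -3.5785, 6.9930)
step 3: θ'=7.4930 (R=-1.5000) → pose (6.2179, -4.1865, 7.4930)

(6.2179, -4.1865, 7.4930)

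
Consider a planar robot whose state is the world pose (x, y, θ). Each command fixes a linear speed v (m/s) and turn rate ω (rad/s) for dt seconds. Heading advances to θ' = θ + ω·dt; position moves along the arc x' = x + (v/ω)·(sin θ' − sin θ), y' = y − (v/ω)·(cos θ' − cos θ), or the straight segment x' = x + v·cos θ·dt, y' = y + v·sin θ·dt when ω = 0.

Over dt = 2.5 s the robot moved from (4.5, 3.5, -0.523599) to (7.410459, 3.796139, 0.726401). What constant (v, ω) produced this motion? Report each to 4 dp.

Δθ = 0.726401 − -0.523599 = 1.250000
ω = Δθ/dt = 1.250000/2.5 = 0.5000
R = Δx/(sin θ' − sin θ) = 2.5000
v = R·ω = 2.5000·0.5000 = 1.2500

v = 1.2500, ω = 0.5000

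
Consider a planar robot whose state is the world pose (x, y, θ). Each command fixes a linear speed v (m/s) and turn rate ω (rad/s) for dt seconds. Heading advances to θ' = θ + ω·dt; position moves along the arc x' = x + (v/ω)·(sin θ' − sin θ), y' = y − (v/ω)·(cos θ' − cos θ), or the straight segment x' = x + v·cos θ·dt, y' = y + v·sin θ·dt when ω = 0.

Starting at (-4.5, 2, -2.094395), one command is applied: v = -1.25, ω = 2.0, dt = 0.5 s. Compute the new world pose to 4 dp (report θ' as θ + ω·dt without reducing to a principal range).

(-4.4859, 2.5991, -1.0944)

θ' = -2.0944 + 2.0·0.5 = -1.0944
R = v/ω = -1.25/2.0 = -0.6250
x' = -4.5 + -0.6250·(sin -1.0944 − sin -2.0944) = -4.4859
y' = 2 − -0.6250·(cos -1.0944 − cos -2.0944) = 2.5991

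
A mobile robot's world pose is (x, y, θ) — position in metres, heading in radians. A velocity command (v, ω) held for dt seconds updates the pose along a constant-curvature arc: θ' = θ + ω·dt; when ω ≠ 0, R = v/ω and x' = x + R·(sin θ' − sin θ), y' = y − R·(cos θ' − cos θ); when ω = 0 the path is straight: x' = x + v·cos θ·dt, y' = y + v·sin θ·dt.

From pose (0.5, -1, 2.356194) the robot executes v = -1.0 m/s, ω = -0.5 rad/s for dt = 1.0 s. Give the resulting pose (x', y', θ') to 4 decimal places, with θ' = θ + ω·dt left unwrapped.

(1.0049, -1.8511, 1.8562)

θ' = 2.3562 + -0.5·1.0 = 1.8562
R = v/ω = -1.0/-0.5 = 2.0000
x' = 0.5 + 2.0000·(sin 1.8562 − sin 2.3562) = 1.0049
y' = -1 − 2.0000·(cos 1.8562 − cos 2.3562) = -1.8511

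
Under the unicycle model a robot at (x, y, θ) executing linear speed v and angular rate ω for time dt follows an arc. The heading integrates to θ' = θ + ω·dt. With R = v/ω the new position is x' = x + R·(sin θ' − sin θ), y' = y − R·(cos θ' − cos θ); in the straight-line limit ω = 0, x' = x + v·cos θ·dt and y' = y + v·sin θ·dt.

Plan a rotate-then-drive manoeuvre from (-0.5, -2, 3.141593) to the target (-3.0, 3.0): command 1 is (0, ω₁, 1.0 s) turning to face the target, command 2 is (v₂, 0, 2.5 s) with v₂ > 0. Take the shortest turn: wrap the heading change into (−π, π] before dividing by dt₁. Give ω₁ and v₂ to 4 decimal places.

heading to target = atan2(3−-2, -3−-0.5) = 2.0344
Δθ = wrap(2.0344 − 3.1416) = -1.1071; ω₁ = Δθ/dt₁ = -1.1071
distance = √((-3−-0.5)² + (3−-2)²) = 5.5902; v₂ = distance/dt₂ = 2.2361

ω₁ = -1.1071, v₂ = 2.2361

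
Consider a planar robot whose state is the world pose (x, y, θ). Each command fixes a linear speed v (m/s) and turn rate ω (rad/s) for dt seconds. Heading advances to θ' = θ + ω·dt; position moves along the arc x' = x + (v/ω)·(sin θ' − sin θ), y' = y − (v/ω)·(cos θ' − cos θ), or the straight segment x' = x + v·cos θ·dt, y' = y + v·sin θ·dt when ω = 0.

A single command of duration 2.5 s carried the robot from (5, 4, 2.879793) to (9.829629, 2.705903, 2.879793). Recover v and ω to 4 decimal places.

Δθ = 2.879793 − 2.879793 = 0.000000
ω = Δθ/dt = 0.000000/2.5 = 0.0000
ω = 0 → v = (Δx·cos θ + Δy·sin θ)/dt = -2.0000

v = -2.0000, ω = 0.0000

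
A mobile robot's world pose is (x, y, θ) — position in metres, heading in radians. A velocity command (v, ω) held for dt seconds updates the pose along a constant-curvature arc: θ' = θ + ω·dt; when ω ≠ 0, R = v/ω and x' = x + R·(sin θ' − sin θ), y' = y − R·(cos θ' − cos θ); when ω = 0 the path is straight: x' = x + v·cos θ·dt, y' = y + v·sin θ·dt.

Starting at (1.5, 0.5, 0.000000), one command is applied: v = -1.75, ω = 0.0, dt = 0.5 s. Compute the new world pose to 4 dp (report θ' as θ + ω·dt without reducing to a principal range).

θ' = 0.0000 + 0.0·0.5 = 0.0000
ω = 0 → straight: x' = 1.5 + -1.75·cos(0.0000)·0.5 = 0.6250
y' = 0.5 + -1.75·sin(0.0000)·0.5 = 0.5000

(0.6250, 0.5000, 0.0000)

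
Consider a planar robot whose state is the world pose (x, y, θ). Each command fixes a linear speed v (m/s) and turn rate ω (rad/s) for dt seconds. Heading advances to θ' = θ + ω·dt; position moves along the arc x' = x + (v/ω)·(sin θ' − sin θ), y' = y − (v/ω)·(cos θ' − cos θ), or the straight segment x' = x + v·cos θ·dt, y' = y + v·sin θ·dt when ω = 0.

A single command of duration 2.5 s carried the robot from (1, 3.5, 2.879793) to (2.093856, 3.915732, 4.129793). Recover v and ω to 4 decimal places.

Δθ = 4.129793 − 2.879793 = 1.250000
ω = Δθ/dt = 1.250000/2.5 = 0.5000
R = Δx/(sin θ' − sin θ) = -1.0000
v = R·ω = -1.0000·0.5000 = -0.5000

v = -0.5000, ω = 0.5000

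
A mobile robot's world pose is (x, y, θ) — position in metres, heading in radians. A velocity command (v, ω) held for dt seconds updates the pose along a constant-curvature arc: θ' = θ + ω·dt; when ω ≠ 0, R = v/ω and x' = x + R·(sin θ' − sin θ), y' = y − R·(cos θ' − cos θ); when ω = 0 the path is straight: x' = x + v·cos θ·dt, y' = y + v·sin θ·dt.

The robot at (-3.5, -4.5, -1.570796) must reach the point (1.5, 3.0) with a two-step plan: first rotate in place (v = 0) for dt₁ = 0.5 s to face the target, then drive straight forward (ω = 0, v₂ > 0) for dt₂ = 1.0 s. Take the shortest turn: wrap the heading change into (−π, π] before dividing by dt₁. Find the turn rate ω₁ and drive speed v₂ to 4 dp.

ω₁ = 5.1072, v₂ = 9.0139

heading to target = atan2(3−-4.5, 1.5−-3.5) = 0.9828
Δθ = wrap(0.9828 − -1.5708) = 2.5536; ω₁ = Δθ/dt₁ = 5.1072
distance = √((1.5−-3.5)² + (3−-4.5)²) = 9.0139; v₂ = distance/dt₂ = 9.0139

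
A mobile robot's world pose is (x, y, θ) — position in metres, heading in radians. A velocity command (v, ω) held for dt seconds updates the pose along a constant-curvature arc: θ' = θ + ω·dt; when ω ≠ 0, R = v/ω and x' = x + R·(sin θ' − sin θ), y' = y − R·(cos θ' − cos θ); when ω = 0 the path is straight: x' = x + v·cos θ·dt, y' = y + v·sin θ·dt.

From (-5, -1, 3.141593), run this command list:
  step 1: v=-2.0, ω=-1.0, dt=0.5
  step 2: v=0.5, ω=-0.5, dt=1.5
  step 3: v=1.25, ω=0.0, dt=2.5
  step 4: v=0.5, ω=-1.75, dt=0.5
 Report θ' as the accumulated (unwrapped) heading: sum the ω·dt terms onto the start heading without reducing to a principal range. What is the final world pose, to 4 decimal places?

(-5.4679, 2.5235, 1.0166)

step 1: θ'=2.6416 (R=2.0000) → pose (-4.0411, -1.2448, 2.6416)
step 2: θ'=1.8916 (R=-1.0000) → pose (-4.5107, -0.6826, 1.8916)
step 3: θ'=1.8916 (straight) → pose (-5.4961, 2.2830, 1.8916)
step 4: θ'=1.0166 (R=-0.2857) → pose (-5.4679, 2.5235, 1.0166)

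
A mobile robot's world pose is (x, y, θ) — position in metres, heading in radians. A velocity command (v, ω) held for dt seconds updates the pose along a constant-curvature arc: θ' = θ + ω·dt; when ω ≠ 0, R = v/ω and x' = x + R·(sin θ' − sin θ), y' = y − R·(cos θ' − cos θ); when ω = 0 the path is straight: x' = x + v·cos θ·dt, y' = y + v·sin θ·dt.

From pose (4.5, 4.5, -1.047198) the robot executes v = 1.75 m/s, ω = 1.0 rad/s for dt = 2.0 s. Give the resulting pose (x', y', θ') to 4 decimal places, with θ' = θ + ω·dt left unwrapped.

(7.4419, 4.3610, 0.9528)

θ' = -1.0472 + 1.0·2.0 = 0.9528
R = v/ω = 1.75/1.0 = 1.7500
x' = 4.5 + 1.7500·(sin 0.9528 − sin -1.0472) = 7.4419
y' = 4.5 − 1.7500·(cos 0.9528 − cos -1.0472) = 4.3610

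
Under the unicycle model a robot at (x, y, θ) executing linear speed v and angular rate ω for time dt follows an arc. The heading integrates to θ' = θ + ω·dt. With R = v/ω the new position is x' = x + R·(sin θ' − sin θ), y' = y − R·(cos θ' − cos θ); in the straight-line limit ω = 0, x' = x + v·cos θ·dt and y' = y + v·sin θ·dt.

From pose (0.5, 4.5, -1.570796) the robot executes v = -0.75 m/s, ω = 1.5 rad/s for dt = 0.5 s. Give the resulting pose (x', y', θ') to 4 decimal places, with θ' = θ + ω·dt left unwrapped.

θ' = -1.5708 + 1.5·0.5 = -0.8208
R = v/ω = -0.75/1.5 = -0.5000
x' = 0.5 + -0.5000·(sin -0.8208 − sin -1.5708) = 0.3658
y' = 4.5 − -0.5000·(cos -0.8208 − cos -1.5708) = 4.8408

(0.3658, 4.8408, -0.8208)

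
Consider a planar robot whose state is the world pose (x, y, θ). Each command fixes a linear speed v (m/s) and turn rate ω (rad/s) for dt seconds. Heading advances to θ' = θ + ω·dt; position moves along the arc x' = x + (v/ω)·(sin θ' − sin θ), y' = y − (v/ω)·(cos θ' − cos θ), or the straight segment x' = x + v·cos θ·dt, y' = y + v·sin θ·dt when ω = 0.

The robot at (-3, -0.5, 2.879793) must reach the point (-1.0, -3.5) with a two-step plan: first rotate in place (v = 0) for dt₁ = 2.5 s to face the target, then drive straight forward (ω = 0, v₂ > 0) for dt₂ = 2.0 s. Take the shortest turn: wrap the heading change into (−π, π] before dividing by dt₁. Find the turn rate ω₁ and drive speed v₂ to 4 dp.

heading to target = atan2(-3.5−-0.5, -1−-3) = -0.9828
Δθ = wrap(-0.9828 − 2.8798) = 2.4206; ω₁ = Δθ/dt₁ = 0.9682
distance = √((-1−-3)² + (-3.5−-0.5)²) = 3.6056; v₂ = distance/dt₂ = 1.8028

ω₁ = 0.9682, v₂ = 1.8028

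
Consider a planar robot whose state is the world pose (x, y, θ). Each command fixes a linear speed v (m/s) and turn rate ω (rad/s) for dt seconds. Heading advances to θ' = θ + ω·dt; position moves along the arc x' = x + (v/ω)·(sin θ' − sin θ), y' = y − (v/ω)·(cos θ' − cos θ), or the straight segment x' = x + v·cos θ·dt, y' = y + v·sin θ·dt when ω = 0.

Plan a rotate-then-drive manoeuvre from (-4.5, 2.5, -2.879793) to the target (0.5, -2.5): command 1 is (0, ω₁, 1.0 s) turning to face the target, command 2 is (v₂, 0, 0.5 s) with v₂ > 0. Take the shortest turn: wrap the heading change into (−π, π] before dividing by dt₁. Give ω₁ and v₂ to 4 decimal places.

ω₁ = 2.0944, v₂ = 14.1421

heading to target = atan2(-2.5−2.5, 0.5−-4.5) = -0.7854
Δθ = wrap(-0.7854 − -2.8798) = 2.0944; ω₁ = Δθ/dt₁ = 2.0944
distance = √((0.5−-4.5)² + (-2.5−2.5)²) = 7.0711; v₂ = distance/dt₂ = 14.1421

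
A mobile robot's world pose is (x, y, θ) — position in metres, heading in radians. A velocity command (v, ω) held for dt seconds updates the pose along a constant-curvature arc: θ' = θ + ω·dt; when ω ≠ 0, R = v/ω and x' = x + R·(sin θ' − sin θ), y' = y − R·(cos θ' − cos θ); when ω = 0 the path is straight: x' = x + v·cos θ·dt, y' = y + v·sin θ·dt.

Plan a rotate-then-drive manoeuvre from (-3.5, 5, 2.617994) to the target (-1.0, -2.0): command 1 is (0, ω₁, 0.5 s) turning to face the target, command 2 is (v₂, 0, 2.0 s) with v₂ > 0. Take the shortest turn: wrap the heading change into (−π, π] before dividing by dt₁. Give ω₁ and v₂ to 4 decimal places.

heading to target = atan2(-2−5, -1−-3.5) = -1.2278
Δθ = wrap(-1.2278 − 2.6180) = 2.4374; ω₁ = Δθ/dt₁ = 4.8748
distance = √((-1−-3.5)² + (-2−5)²) = 7.4330; v₂ = distance/dt₂ = 3.7165

ω₁ = 4.8748, v₂ = 3.7165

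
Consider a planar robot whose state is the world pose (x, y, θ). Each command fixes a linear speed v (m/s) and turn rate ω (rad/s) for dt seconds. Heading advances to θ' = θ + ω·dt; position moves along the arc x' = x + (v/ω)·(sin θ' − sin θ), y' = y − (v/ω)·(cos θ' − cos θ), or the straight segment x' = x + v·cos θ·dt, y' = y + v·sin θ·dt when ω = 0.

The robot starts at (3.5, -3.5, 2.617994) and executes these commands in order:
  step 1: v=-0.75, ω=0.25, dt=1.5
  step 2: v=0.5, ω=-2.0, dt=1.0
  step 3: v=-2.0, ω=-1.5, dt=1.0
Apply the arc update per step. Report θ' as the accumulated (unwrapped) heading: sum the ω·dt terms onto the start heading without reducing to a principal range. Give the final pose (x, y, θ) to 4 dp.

(2.6191, -3.9224, -0.5070)

step 1: θ'=2.9930 (R=-3.0000) → pose (4.5558, -3.8689, 2.9930)
step 2: θ'=0.9930 (R=-0.2500) → pose (4.3834, -3.4851, 0.9930)
step 3: θ'=-0.5070 (R=1.3333) → pose (2.6191, -3.9224, -0.5070)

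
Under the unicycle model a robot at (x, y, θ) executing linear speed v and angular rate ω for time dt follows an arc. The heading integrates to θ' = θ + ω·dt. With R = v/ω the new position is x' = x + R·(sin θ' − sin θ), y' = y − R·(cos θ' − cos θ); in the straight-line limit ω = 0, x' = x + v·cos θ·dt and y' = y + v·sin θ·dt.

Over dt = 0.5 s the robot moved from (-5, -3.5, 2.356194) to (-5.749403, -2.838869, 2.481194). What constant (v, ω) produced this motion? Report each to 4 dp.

v = 2.0000, ω = 0.2500

Δθ = 2.481194 − 2.356194 = 0.125000
ω = Δθ/dt = 0.125000/0.5 = 0.2500
R = Δx/(sin θ' − sin θ) = 8.0000
v = R·ω = 8.0000·0.2500 = 2.0000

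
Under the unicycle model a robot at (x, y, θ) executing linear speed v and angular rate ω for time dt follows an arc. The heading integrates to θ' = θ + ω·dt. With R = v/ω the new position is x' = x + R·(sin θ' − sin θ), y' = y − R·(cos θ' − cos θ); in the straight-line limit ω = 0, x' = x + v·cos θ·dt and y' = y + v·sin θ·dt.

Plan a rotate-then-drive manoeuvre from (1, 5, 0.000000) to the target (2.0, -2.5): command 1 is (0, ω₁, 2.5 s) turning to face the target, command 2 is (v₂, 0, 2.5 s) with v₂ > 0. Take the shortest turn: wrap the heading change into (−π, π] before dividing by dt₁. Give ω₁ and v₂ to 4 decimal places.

heading to target = atan2(-2.5−5, 2−1) = -1.4382
Δθ = wrap(-1.4382 − 0.0000) = -1.4382; ω₁ = Δθ/dt₁ = -0.5753
distance = √((2−1)² + (-2.5−5)²) = 7.5664; v₂ = distance/dt₂ = 3.0265

ω₁ = -0.5753, v₂ = 3.0265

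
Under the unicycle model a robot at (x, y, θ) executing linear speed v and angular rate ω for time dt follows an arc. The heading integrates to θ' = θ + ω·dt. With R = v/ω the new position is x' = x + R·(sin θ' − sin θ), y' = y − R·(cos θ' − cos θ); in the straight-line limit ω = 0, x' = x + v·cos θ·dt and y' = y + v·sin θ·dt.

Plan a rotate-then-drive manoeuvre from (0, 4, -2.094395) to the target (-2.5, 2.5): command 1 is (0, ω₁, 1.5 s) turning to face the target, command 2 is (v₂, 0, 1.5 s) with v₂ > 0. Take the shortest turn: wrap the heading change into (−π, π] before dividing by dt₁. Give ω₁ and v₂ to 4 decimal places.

ω₁ = -0.3379, v₂ = 1.9437

heading to target = atan2(2.5−4, -2.5−0) = -2.6012
Δθ = wrap(-2.6012 − -2.0944) = -0.5068; ω₁ = Δθ/dt₁ = -0.3379
distance = √((-2.5−0)² + (2.5−4)²) = 2.9155; v₂ = distance/dt₂ = 1.9437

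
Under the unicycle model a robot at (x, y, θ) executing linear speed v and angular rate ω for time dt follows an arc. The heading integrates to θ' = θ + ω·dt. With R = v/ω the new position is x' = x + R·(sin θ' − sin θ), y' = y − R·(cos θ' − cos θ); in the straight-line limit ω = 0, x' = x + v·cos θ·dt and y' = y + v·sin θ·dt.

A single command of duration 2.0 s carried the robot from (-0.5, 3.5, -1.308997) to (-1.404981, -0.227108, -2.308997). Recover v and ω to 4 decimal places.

v = 2.0000, ω = -0.5000

Δθ = -2.308997 − -1.308997 = -1.000000
ω = Δθ/dt = -1.000000/2.0 = -0.5000
R = −Δy/(cos θ' − cos θ) = -4.0000
v = R·ω = -4.0000·-0.5000 = 2.0000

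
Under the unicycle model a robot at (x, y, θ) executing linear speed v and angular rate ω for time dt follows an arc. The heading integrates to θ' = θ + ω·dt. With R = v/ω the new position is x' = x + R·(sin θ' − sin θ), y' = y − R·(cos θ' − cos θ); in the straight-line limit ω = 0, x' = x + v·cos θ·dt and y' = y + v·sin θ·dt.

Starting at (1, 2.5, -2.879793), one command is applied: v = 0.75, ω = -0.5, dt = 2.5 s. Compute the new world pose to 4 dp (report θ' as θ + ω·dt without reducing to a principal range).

(-0.6408, 3.1236, -4.1298)

θ' = -2.8798 + -0.5·2.5 = -4.1298
R = v/ω = 0.75/-0.5 = -1.5000
x' = 1 + -1.5000·(sin -4.1298 − sin -2.8798) = -0.6408
y' = 2.5 − -1.5000·(cos -4.1298 − cos -2.8798) = 3.1236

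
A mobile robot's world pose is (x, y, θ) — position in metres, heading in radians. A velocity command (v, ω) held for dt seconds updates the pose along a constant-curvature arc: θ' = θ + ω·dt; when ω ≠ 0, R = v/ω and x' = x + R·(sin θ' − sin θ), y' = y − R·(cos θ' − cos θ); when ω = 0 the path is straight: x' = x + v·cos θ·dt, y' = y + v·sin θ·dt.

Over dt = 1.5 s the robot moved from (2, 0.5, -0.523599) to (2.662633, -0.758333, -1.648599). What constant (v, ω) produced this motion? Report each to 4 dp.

v = 1.0000, ω = -0.7500

Δθ = -1.648599 − -0.523599 = -1.125000
ω = Δθ/dt = -1.125000/1.5 = -0.7500
R = −Δy/(cos θ' − cos θ) = -1.3333
v = R·ω = -1.3333·-0.7500 = 1.0000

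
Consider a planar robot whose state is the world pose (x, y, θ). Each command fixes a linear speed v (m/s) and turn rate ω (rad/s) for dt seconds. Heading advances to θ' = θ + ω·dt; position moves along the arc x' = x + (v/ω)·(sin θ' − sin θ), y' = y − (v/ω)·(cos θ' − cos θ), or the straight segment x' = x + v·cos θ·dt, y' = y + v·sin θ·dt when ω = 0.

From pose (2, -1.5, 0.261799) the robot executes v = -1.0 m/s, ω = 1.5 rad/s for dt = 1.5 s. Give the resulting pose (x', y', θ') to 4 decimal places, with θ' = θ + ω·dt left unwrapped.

(1.7799, -2.6827, 2.5118)

θ' = 0.2618 + 1.5·1.5 = 2.5118
R = v/ω = -1.0/1.5 = -0.6667
x' = 2 + -0.6667·(sin 2.5118 − sin 0.2618) = 1.7799
y' = -1.5 − -0.6667·(cos 2.5118 − cos 0.2618) = -2.6827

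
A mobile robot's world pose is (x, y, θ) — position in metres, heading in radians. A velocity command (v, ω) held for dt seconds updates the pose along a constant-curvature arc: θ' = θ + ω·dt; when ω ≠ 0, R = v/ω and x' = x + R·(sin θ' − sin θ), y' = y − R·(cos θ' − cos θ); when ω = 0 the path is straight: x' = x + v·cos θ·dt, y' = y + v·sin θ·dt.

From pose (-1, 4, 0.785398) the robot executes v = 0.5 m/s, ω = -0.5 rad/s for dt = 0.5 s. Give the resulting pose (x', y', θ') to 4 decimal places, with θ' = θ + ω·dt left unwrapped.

θ' = 0.7854 + -0.5·0.5 = 0.5354
R = v/ω = 0.5/-0.5 = -1.0000
x' = -1 + -1.0000·(sin 0.5354 − sin 0.7854) = -0.8031
y' = 4 − -1.0000·(cos 0.5354 − cos 0.7854) = 4.1530

(-0.8031, 4.1530, 0.5354)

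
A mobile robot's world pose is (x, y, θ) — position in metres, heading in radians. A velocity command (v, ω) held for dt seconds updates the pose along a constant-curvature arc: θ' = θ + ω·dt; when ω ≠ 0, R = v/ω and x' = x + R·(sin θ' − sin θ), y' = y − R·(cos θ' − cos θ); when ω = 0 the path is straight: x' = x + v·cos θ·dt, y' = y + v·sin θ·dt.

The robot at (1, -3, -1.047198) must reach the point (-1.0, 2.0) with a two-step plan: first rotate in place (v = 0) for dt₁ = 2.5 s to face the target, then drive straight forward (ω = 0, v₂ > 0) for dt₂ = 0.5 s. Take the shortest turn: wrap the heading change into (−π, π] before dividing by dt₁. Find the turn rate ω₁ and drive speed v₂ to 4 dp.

heading to target = atan2(2−-3, -1−1) = 1.9513
Δθ = wrap(1.9513 − -1.0472) = 2.9985; ω₁ = Δθ/dt₁ = 1.1994
distance = √((-1−1)² + (2−-3)²) = 5.3852; v₂ = distance/dt₂ = 10.7703

ω₁ = 1.1994, v₂ = 10.7703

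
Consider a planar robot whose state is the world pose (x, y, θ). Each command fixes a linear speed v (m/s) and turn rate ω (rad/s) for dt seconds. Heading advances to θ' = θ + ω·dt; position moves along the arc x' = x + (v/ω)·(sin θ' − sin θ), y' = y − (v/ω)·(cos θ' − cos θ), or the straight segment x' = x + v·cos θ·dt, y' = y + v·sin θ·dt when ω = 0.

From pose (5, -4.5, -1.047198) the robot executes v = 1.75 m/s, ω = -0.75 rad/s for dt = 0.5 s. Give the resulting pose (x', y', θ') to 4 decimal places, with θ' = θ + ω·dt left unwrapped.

(5.2869, -5.3212, -1.4222)

θ' = -1.0472 + -0.75·0.5 = -1.4222
R = v/ω = 1.75/-0.75 = -2.3333
x' = 5 + -2.3333·(sin -1.4222 − sin -1.0472) = 5.2869
y' = -4.5 − -2.3333·(cos -1.4222 − cos -1.0472) = -5.3212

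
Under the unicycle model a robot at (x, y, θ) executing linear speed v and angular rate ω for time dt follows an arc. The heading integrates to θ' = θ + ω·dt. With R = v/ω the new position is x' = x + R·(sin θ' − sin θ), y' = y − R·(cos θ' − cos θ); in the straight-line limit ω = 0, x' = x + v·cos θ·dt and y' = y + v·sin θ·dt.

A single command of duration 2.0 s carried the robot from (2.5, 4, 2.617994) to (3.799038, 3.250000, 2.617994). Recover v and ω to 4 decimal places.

v = -0.7500, ω = 0.0000

Δθ = 2.617994 − 2.617994 = 0.000000
ω = Δθ/dt = 0.000000/2.0 = 0.0000
ω = 0 → v = (Δx·cos θ + Δy·sin θ)/dt = -0.7500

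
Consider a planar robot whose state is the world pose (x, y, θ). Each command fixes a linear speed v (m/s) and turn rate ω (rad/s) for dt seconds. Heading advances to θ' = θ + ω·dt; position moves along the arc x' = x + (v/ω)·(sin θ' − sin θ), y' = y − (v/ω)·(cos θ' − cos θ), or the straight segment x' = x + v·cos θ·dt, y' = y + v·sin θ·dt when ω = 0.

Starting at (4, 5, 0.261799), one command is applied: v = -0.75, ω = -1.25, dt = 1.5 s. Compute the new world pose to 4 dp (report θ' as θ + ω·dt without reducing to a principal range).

θ' = 0.2618 + -1.25·1.5 = -1.6132
R = v/ω = -0.75/-1.25 = 0.6000
x' = 4 + 0.6000·(sin -1.6132 − sin 0.2618) = 3.2452
y' = 5 − 0.6000·(cos -1.6132 − cos 0.2618) = 5.6050

(3.2452, 5.6050, -1.6132)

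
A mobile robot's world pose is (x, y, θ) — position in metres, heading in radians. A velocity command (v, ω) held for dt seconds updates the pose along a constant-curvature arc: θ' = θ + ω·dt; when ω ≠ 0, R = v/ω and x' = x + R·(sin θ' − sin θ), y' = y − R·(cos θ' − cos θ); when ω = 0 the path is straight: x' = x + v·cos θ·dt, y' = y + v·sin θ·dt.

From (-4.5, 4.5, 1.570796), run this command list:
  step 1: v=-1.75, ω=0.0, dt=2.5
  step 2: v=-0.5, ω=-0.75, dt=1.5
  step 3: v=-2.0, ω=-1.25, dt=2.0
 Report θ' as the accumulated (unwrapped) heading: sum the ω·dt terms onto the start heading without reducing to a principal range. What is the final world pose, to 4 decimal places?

(-6.9858, 1.7108, -2.0542)

step 1: θ'=1.5708 (straight) → pose (-4.5000, 0.1250, 1.5708)
step 2: θ'=0.4458 (R=0.6667) → pose (-4.8792, -0.4765, 0.4458)
step 3: θ'=-2.0542 (R=1.6000) → pose (-6.9858, 1.7108, -2.0542)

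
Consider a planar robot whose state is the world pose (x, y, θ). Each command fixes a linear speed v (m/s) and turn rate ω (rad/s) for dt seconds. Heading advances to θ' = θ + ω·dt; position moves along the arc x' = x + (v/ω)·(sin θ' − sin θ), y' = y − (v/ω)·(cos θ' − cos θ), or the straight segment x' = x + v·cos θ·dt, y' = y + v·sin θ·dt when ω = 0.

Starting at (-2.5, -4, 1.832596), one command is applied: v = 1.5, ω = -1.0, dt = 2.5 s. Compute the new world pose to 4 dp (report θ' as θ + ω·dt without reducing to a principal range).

θ' = 1.8326 + -1.0·2.5 = -0.6674
R = v/ω = 1.5/-1.0 = -1.5000
x' = -2.5 + -1.5000·(sin -0.6674 − sin 1.8326) = -0.1227
y' = -4 − -1.5000·(cos -0.6674 − cos 1.8326) = -2.4336

(-0.1227, -2.4336, -0.6674)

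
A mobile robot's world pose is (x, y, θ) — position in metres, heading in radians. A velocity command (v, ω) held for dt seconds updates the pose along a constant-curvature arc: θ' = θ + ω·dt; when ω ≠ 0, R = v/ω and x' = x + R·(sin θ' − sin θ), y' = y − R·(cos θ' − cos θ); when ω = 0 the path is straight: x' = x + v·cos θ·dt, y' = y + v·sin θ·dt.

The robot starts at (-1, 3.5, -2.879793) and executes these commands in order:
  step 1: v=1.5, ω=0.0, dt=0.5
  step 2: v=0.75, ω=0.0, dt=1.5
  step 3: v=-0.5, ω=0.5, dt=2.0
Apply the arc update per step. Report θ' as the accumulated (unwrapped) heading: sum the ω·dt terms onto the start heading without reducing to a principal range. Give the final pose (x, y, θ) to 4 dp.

(-2.1173, 3.6765, -1.8798)

step 1: θ'=-2.8798 (straight) → pose (-1.7244, 3.3059, -2.8798)
step 2: θ'=-2.8798 (straight) → pose (-2.8111, 3.0147, -2.8798)
step 3: θ'=-1.8798 (R=-1.0000) → pose (-2.1173, 3.6765, -1.8798)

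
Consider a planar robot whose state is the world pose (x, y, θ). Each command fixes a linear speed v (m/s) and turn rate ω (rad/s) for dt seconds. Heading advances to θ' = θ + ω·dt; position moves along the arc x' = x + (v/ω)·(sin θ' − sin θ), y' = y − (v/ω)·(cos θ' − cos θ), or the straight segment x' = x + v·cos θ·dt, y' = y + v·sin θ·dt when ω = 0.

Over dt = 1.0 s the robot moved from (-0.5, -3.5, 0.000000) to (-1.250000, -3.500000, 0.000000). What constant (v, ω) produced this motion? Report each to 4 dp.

Δθ = 0.000000 − 0.000000 = 0.000000
ω = Δθ/dt = 0.000000/1.0 = 0.0000
ω = 0 → v = (Δx·cos θ + Δy·sin θ)/dt = -0.7500

v = -0.7500, ω = 0.0000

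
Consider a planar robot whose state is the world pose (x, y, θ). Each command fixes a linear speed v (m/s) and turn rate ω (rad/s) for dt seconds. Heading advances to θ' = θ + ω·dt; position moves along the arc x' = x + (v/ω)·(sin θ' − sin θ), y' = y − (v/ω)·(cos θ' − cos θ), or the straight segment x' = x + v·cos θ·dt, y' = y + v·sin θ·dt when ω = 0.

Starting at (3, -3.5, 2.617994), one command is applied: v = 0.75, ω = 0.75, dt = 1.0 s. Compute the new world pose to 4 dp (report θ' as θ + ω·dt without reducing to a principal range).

θ' = 2.6180 + 0.75·1.0 = 3.3680
R = v/ω = 0.75/0.75 = 1.0000
x' = 3 + 1.0000·(sin 3.3680 − sin 2.6180) = 2.2755
y' = -3.5 − 1.0000·(cos 3.3680 − cos 2.6180) = -3.3915

(2.2755, -3.3915, 3.3680)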